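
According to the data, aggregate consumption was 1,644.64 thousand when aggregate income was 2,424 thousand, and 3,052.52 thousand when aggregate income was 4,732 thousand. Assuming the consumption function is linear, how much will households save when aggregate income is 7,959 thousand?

MPC = (3052.52 − 1644.64)/(4732 − 2424) = 1407.88/2308 = 0.61
a = 1644.64 − 0.61(2424) = 1644.64 − 1478.64 = 166
C = 166 + 0.61(7959) = 5020.99
S = 7959 − 5020.99 = 2938.01

S = 2938.01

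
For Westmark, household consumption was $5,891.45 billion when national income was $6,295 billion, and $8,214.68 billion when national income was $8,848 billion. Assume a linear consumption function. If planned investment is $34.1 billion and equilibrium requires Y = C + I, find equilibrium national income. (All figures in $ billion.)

Y = 2190

MPC = (8214.68 − 5891.45)/(8848 − 6295) = 2323.23/2553 = 0.91
a = 5891.45 − 0.91(6295) = 163
Equilibrium: Y = 163 + 0.91Y + 34.1
0.09Y = 197.1, so Y = 197.1/0.09 = 2190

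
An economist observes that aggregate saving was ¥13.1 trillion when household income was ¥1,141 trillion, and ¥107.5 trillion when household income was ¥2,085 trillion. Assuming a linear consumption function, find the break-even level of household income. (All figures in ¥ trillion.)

MPS = ΔS/ΔY = (107.5 − 13.1)/(2085 − 1141) = 94.4/944 = 0.1
MPC = 1 − MPS = 0.9
From S(1141) = 13.1: −a + 0.1(1141) = 13.1, so a = 114.1 − 13.1 = 101
Break-even (S = 0): Y = a/MPS = 101/0.1 = 1010

Y = 1010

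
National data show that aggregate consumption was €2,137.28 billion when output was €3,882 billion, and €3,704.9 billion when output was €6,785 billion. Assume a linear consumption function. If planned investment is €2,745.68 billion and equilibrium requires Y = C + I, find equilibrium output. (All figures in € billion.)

Y = 6058

MPC = (3704.9 − 2137.28)/(6785 − 3882) = 1567.62/2903 = 0.54
a = 2137.28 − 0.54(3882) = 41
Equilibrium: Y = 41 + 0.54Y + 2745.68
0.46Y = 2786.68, so Y = 2786.68/0.46 = 6058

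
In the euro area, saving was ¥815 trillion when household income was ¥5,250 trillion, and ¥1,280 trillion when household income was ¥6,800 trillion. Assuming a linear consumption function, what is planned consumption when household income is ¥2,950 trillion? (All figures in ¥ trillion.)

C = 2825

MPS = ΔS/ΔY = (1280 − 815)/(6800 − 5250) = 465/1550 = 0.3
MPC = 1 − MPS = 0.7
Autonomous saving = 815 − 0.3(5250) = -760, so a = 760
C = 760 + 0.7(2950) = 760 + 2065 = 2825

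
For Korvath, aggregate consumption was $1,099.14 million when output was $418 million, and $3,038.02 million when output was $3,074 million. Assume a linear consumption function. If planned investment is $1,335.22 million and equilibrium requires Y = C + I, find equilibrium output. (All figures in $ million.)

MPC = (3038.02 − 1099.14)/(3074 − 418) = 1938.88/2656 = 0.73
a = 1099.14 − 0.73(418) = 794
Equilibrium: Y = 794 + 0.73Y + 1335.22
0.27Y = 2129.22, so Y = 2129.22/0.27 = 7886

Y = 7886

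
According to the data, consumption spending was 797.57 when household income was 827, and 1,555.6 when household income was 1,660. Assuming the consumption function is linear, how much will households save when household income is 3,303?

S = 252.27

MPC = (1555.6 − 797.57)/(1660 − 827) = 758.03/833 = 0.91
a = 797.57 − 0.91(827) = 797.57 − 752.57 = 45
C = 45 + 0.91(3303) = 3050.73
S = 3303 − 3050.73 = 252.27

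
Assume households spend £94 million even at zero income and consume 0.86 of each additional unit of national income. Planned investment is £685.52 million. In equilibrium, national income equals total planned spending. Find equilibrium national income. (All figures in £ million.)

Y = 5568

Y = C + I = 94 + 0.86Y + 685.52
Y − 0.86Y = 779.52
0.14Y = 779.52, so Y = 779.52/0.14 = 5568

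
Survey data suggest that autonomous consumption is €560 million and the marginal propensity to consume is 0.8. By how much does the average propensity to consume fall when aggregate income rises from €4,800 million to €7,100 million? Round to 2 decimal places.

At Y = 4800: C = 560 + 0.8(4800) = 4400, APC = 4400/4800 = 0.917
At Y = 7100: C = 6240, APC = 6240/7100 = 0.879
Fall in APC = 0.917 − 0.879 = 0.038 ≈ 0.04

ΔAPC = 0.04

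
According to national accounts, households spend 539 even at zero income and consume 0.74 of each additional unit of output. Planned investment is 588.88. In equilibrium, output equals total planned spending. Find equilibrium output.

Y = C + I = 539 + 0.74Y + 588.88
Y − 0.74Y = 1127.88
0.26Y = 1127.88, so Y = 1127.88/0.26 = 4338

Y = 4338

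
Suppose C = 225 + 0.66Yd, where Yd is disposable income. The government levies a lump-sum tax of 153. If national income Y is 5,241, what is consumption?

C = 3583.08

Yd = Y − T = 5241 − 153 = 5088
C = 225 + 0.66(5088) = 225 + 3358.08 = 3583.08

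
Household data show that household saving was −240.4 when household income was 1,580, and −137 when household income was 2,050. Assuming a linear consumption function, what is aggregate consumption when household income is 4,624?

C = 4194.72

MPS = ΔS/ΔY = (-137 − (-240.4))/(2050 − 1580) = 103.4/470 = 0.22
MPC = 1 − MPS = 0.78
Autonomous saving = -240.4 − 0.22(1580) = -588, so a = 588
C = 588 + 0.78(4624) = 588 + 3606.72 = 4194.72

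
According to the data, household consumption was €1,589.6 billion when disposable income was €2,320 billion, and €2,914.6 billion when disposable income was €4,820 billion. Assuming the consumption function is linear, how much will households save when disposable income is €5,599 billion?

S = 2271.53

MPC = (2914.6 − 1589.6)/(4820 − 2320) = 1325/2500 = 0.53
a = 1589.6 − 0.53(2320) = 1589.6 − 1229.6 = 360
C = 360 + 0.53(5599) = 3327.47
S = 5599 − 3327.47 = 2271.53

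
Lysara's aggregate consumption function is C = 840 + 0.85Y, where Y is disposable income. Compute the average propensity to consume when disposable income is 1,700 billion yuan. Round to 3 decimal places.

C = 840 + 0.85(1700) = 2285
APC = C/Y = 2285/1700 = 1.344

APC = 1.344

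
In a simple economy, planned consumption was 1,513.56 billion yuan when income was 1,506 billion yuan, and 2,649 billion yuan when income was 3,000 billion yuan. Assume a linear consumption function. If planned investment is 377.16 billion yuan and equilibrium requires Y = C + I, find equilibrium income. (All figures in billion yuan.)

Y = 3109

MPC = (2649 − 1513.56)/(3000 − 1506) = 1135.44/1494 = 0.76
a = 1513.56 − 0.76(1506) = 369
Equilibrium: Y = 369 + 0.76Y + 377.16
0.24Y = 746.16, so Y = 746.16/0.24 = 3109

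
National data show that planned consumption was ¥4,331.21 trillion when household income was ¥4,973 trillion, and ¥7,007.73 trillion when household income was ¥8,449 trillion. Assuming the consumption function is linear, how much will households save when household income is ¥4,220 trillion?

MPC = (7007.73 − 4331.21)/(8449 − 4973) = 2676.52/3476 = 0.77
a = 4331.21 − 0.77(4973) = 4331.21 − 3829.21 = 502
C = 502 + 0.77(4220) = 3751.4
S = 4220 − 3751.4 = 468.6

S = 468.6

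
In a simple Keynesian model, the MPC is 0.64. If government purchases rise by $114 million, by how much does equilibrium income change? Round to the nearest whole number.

ΔY ≈ 317

The multiplier is 1/(1 − MPC) = 1/0.36.
ΔY = 114/0.36 = 316.67 ≈ 317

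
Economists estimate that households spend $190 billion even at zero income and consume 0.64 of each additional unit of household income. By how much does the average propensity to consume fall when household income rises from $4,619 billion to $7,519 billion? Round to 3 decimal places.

ΔAPC = 0.016

At Y = 4619: C = 190 + 0.64(4619) = 3146.16, APC = 3146.16/4619 = 0.6811
At Y = 7519: C = 5002.16, APC = 5002.16/7519 = 0.6653
Fall in APC = 0.6811 − 0.6653 = 0.0158 ≈ 0.016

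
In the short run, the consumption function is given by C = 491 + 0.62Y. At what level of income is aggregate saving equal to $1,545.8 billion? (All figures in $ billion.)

S = Y − C = -491 + 0.38Y
-491 + 0.38Y = 1545.8, so 0.38Y = 2036.8 and Y = 5360

Y = 5360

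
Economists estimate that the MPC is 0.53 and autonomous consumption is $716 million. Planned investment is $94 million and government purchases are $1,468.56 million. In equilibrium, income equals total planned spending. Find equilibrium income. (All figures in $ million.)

Y = 4848

Y = C + I + G = 716 + 0.53Y + 94 + 1468.56
Y − 0.53Y = 2278.56
0.47Y = 2278.56, so Y = 2278.56/0.47 = 4848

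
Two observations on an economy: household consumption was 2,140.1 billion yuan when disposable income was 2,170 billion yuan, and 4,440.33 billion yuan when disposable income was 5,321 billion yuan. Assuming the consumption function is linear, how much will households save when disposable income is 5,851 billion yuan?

MPC = (4440.33 − 2140.1)/(5321 − 2170) = 2300.23/3151 = 0.73
a = 2140.1 − 0.73(2170) = 2140.1 − 1584.1 = 556
C = 556 + 0.73(5851) = 4827.23
S = 5851 − 4827.23 = 1023.77

S = 1023.77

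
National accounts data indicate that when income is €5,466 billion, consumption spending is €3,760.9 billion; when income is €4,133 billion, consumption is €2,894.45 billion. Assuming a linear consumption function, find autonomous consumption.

a = 208

MPC = ΔC/ΔY = (3760.9 − 2894.45)/(5466 − 4133) = 866.45/1333 = 0.65
a = C − MPC·Y = 2894.45 − 0.65(4133) = 2894.45 − 2686.45 = 208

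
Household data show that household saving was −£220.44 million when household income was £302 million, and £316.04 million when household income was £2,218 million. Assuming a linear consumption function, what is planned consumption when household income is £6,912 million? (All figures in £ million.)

MPS = ΔS/ΔY = (316.04 − (-220.44))/(2218 − 302) = 536.48/1916 = 0.28
MPC = 1 − MPS = 0.72
Autonomous saving = -220.44 − 0.28(302) = -305, so a = 305
C = 305 + 0.72(6912) = 305 + 4976.64 = 5281.64

C = 5281.64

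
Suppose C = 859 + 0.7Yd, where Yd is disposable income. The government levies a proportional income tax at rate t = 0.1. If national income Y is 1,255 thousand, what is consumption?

C = 1649.65

Yd = (1 − 0.1)(1255) = 0.9(1255) = 1129.5
C = 859 + 0.7(1129.5) = 859 + 790.65 = 1649.65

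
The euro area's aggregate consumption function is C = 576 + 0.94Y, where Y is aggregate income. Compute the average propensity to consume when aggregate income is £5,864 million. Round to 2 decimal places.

C = 576 + 0.94(5864) = 6088.16
APC = C/Y = 6088.16/5864 = 1.04

APC = 1.04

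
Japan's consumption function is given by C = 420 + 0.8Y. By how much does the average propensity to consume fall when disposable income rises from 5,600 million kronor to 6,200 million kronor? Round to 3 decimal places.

At Y = 5600: C = 420 + 0.8(5600) = 4900, APC = 4900/5600 = 0.8750
At Y = 6200: C = 5380, APC = 5380/6200 = 0.8677
Fall in APC = 0.8750 − 0.8677 = 0.0073 ≈ 0.007

ΔAPC = 0.007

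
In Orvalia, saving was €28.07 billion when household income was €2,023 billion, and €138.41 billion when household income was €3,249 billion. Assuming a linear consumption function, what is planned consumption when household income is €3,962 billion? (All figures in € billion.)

C = 3759.42

MPS = ΔS/ΔY = (138.41 − 28.07)/(3249 − 2023) = 110.34/1226 = 0.09
MPC = 1 − MPS = 0.91
Autonomous saving = 28.07 − 0.09(2023) = -154, so a = 154
C = 154 + 0.91(3962) = 154 + 3605.42 = 3759.42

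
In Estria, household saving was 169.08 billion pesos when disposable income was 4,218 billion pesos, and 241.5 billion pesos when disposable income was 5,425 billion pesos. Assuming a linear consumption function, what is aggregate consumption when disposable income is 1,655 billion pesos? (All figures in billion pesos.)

MPS = ΔS/ΔY = (241.5 − 169.08)/(5425 − 4218) = 72.42/1207 = 0.06
MPC = 1 − MPS = 0.94
Autonomous saving = 169.08 − 0.06(4218) = -84, so a = 84
C = 84 + 0.94(1655) = 84 + 1555.7 = 1639.7

C = 1639.7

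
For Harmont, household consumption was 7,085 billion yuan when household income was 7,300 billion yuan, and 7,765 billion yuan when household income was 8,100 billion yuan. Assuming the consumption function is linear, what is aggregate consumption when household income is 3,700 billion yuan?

MPC = (7765 − 7085)/(8100 − 7300) = 680/800 = 0.85
a = 7085 − 0.85(7300) = 7085 − 6205 = 880
C = 880 + 0.85(3700) = 880 + 3145 = 4025

C = 4025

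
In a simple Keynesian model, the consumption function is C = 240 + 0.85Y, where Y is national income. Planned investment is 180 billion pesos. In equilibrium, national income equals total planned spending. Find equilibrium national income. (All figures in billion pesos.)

Y = 2800

Y = C + I = 240 + 0.85Y + 180
Y − 0.85Y = 420
0.15Y = 420, so Y = 420/0.15 = 2800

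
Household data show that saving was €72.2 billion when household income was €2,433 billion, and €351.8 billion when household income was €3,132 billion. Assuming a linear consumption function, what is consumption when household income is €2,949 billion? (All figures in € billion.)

MPS = ΔS/ΔY = (351.8 − 72.2)/(3132 − 2433) = 279.6/699 = 0.4
MPC = 1 − MPS = 0.6
Autonomous saving = 72.2 − 0.4(2433) = -901, so a = 901
C = 901 + 0.6(2949) = 901 + 1769.4 = 2670.4

C = 2670.4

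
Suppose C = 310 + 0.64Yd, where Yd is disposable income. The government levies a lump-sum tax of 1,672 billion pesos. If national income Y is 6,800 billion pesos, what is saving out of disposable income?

Yd = Y − T = 6800 − 1672 = 5128
C = 310 + 0.64(5128) = 310 + 3281.92 = 3591.92
S = Yd − C = 5128 − 3591.92 = 1536.08

S = 1536.08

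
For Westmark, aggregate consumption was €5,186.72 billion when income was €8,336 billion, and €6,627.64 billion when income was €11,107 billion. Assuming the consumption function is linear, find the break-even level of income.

MPC = (6627.64 − 5186.72)/(11107 − 8336) = 1440.92/2771 = 0.52
a = 5186.72 − 0.52(8336) = 5186.72 − 4334.72 = 852
Break-even: Y = a/(1−MPC) = 852/0.48 = 1775

Y = 1775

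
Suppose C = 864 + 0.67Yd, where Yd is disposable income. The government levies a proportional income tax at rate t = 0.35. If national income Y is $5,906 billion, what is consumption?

C = 3436.063

Yd = (1 − 0.35)(5906) = 0.65(5906) = 3838.9
C = 864 + 0.67(3838.9) = 864 + 2572.063 = 3436.063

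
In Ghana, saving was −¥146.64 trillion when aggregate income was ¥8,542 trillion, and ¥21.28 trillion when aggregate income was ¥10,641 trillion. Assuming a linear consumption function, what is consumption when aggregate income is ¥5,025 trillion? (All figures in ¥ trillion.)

MPS = ΔS/ΔY = (21.28 − (-146.64))/(10641 − 8542) = 167.92/2099 = 0.08
MPC = 1 − MPS = 0.92
Autonomous saving = -146.64 − 0.08(8542) = -830, so a = 830
C = 830 + 0.92(5025) = 830 + 4623 = 5453

C = 5453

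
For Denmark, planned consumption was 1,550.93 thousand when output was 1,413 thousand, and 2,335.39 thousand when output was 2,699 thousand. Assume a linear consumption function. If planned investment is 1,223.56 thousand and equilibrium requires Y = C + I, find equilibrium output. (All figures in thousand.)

MPC = (2335.39 − 1550.93)/(2699 − 1413) = 784.46/1286 = 0.61
a = 1550.93 − 0.61(1413) = 689
Equilibrium: Y = 689 + 0.61Y + 1223.56
0.39Y = 1912.56, so Y = 1912.56/0.39 = 4904

Y = 4904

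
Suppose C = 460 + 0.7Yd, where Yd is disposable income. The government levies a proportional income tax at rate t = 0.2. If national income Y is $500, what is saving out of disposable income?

S = -340

Yd = (1 − 0.2)(500) = 0.8(500) = 400
C = 460 + 0.7(400) = 460 + 280 = 740
S = Yd − C = 400 − 740 = -340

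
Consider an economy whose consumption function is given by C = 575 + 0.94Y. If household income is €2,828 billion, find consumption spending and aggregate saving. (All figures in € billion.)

C = 575 + 0.94(2828) = 575 + 2658.32 = 3233.32
S = Y − C = 2828 − 3233.32 = -405.32

C = 3233.32; S = -405.32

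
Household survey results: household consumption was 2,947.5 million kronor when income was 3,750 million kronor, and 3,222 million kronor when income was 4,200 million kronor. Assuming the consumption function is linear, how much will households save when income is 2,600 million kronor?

S = 354

MPC = (3222 − 2947.5)/(4200 − 3750) = 274.5/450 = 0.61
a = 2947.5 − 0.61(3750) = 2947.5 − 2287.5 = 660
C = 660 + 0.61(2600) = 2246
S = 2600 − 2246 = 354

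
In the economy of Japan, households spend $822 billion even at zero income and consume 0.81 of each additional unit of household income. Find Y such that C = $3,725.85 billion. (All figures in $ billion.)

Y = 3585

822 + 0.81Y = 3725.85
0.81Y = 2903.85, so Y = 2903.85/0.81 = 3585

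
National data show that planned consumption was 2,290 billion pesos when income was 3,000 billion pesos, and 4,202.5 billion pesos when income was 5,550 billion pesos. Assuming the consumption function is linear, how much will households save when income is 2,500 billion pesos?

MPC = (4202.5 − 2290)/(5550 − 3000) = 1912.5/2550 = 0.75
a = 2290 − 0.75(3000) = 2290 − 2250 = 40
C = 40 + 0.75(2500) = 1915
S = 2500 − 1915 = 585

S = 585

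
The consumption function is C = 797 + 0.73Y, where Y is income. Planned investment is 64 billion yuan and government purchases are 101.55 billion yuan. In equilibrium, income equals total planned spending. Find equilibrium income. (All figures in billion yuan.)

Y = C + I + G = 797 + 0.73Y + 64 + 101.55
Y − 0.73Y = 962.55
0.27Y = 962.55, so Y = 962.55/0.27 = 3565

Y = 3565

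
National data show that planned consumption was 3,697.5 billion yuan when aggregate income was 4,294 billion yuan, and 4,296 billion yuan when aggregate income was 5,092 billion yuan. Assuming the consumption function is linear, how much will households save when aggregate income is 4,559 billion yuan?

S = 662.75

MPC = (4296 − 3697.5)/(5092 − 4294) = 598.5/798 = 0.75
a = 3697.5 − 0.75(4294) = 3697.5 − 3220.5 = 477
C = 477 + 0.75(4559) = 3896.25
S = 4559 − 3896.25 = 662.75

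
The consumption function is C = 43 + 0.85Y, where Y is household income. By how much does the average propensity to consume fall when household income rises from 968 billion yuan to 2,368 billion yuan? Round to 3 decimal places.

At Y = 968: C = 43 + 0.85(968) = 865.8, APC = 865.8/968 = 0.8944
At Y = 2368: C = 2055.8, APC = 2055.8/2368 = 0.8682
Fall in APC = 0.8944 − 0.8682 = 0.0262 ≈ 0.026

ΔAPC = 0.026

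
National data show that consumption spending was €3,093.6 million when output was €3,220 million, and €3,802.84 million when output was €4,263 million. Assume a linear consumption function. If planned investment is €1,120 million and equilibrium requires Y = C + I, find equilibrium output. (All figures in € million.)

MPC = (3802.84 − 3093.6)/(4263 − 3220) = 709.24/1043 = 0.68
a = 3093.6 − 0.68(3220) = 904
Equilibrium: Y = 904 + 0.68Y + 1120
0.32Y = 2024, so Y = 2024/0.32 = 6325

Y = 6325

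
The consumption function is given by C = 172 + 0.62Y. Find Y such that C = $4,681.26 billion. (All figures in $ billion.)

172 + 0.62Y = 4681.26
0.62Y = 4509.26, so Y = 4509.26/0.62 = 7273

Y = 7273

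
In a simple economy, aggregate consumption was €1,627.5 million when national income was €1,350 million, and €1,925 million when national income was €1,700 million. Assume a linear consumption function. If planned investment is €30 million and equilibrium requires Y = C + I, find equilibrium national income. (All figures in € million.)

MPC = (1925 − 1627.5)/(1700 − 1350) = 297.5/350 = 0.85
a = 1627.5 − 0.85(1350) = 480
Equilibrium: Y = 480 + 0.85Y + 30
0.15Y = 510, so Y = 510/0.15 = 3400

Y = 3400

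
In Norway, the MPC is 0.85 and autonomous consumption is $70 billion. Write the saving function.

S = Y − C = Y − (70 + 0.85Y) = -70 + (1 − 0.85)Y

S = -70 + 0.15Y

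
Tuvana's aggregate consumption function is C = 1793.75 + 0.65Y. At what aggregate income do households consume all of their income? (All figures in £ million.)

At break-even, C = Y: 1793.75 + 0.65Y = Y
0.35Y = 1793.75, so Y = 1793.75/0.35 = 5125

Y = 5125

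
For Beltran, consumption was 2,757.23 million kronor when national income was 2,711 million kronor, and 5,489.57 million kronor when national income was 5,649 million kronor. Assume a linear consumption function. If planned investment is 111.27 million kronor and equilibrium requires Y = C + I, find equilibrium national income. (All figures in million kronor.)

Y = 4961

MPC = (5489.57 − 2757.23)/(5649 − 2711) = 2732.34/2938 = 0.93
a = 2757.23 − 0.93(2711) = 236
Equilibrium: Y = 236 + 0.93Y + 111.27
0.07Y = 347.27, so Y = 347.27/0.07 = 4961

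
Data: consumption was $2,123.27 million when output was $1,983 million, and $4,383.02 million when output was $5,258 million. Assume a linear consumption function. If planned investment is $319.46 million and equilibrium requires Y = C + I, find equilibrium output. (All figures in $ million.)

MPC = (4383.02 − 2123.27)/(5258 − 1983) = 2259.75/3275 = 0.69
a = 2123.27 − 0.69(1983) = 755
Equilibrium: Y = 755 + 0.69Y + 319.46
0.31Y = 1074.46, so Y = 1074.46/0.31 = 3466

Y = 3466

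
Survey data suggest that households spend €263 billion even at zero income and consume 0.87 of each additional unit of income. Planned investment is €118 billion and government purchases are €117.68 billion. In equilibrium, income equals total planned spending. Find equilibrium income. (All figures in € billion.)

Y = C + I + G = 263 + 0.87Y + 118 + 117.68
Y − 0.87Y = 498.68
0.13Y = 498.68, so Y = 498.68/0.13 = 3836

Y = 3836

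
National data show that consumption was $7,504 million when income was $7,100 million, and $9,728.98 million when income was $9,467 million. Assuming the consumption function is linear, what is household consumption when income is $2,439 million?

C = 3122.66

MPC = (9728.98 − 7504)/(9467 − 7100) = 2224.98/2367 = 0.94
a = 7504 − 0.94(7100) = 7504 − 6674 = 830
C = 830 + 0.94(2439) = 830 + 2292.66 = 3122.66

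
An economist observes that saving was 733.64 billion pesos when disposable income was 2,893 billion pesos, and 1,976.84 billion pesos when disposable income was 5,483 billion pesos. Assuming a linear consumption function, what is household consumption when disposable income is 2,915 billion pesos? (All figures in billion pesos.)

MPS = ΔS/ΔY = (1976.84 − 733.64)/(5483 − 2893) = 1243.2/2590 = 0.48
MPC = 1 − MPS = 0.52
Autonomous saving = 733.64 − 0.48(2893) = -655, so a = 655
C = 655 + 0.52(2915) = 655 + 1515.8 = 2170.8

C = 2170.8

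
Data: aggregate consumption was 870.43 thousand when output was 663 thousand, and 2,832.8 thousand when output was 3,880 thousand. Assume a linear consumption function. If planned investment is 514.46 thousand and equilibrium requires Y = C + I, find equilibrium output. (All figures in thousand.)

Y = 2514

MPC = (2832.8 − 870.43)/(3880 − 663) = 1962.37/3217 = 0.61
a = 870.43 − 0.61(663) = 466
Equilibrium: Y = 466 + 0.61Y + 514.46
0.39Y = 980.46, so Y = 980.46/0.39 = 2514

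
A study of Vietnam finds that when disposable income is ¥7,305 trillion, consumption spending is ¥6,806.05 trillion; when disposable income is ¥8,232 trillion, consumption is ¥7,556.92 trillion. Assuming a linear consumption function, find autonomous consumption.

a = 889

MPC = ΔC/ΔY = (7556.92 − 6806.05)/(8232 − 7305) = 750.87/927 = 0.81
a = C − MPC·Y = 6806.05 − 0.81(7305) = 6806.05 − 5917.05 = 889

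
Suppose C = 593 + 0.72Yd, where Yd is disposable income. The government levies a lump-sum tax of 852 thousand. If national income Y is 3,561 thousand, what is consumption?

Yd = Y − T = 3561 − 852 = 2709
C = 593 + 0.72(2709) = 593 + 1950.48 = 2543.48

C = 2543.48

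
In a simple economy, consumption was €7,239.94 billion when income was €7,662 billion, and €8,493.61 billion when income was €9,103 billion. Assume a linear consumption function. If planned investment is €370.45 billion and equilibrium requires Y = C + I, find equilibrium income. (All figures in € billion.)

MPC = (8493.61 − 7239.94)/(9103 − 7662) = 1253.67/1441 = 0.87
a = 7239.94 − 0.87(7662) = 574
Equilibrium: Y = 574 + 0.87Y + 370.45
0.13Y = 944.45, so Y = 944.45/0.13 = 7265

Y = 7265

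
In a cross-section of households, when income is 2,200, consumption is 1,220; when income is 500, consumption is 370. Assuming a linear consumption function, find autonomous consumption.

a = 120

MPC = ΔC/ΔY = (1220 − 370)/(2200 − 500) = 850/1700 = 0.5
a = C − MPC·Y = 370 − 0.5(500) = 370 − 250 = 120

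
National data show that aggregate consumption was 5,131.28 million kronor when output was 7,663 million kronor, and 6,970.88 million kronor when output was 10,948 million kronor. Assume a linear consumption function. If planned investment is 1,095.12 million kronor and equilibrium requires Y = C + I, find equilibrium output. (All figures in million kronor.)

MPC = (6970.88 − 5131.28)/(10948 − 7663) = 1839.6/3285 = 0.56
a = 5131.28 − 0.56(7663) = 840
Equilibrium: Y = 840 + 0.56Y + 1095.12
0.44Y = 1935.12, so Y = 1935.12/0.44 = 4398

Y = 4398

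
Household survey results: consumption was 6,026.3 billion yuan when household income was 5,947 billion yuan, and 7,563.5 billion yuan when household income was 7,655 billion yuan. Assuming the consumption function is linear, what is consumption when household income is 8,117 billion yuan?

C = 7979.3

MPC = (7563.5 − 6026.3)/(7655 − 5947) = 1537.2/1708 = 0.9
a = 6026.3 − 0.9(5947) = 6026.3 − 5352.3 = 674
C = 674 + 0.9(8117) = 674 + 7305.3 = 7979.3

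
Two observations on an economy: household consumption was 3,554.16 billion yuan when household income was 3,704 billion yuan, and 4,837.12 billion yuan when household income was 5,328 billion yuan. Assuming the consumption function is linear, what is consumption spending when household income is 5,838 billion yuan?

C = 5240.02

MPC = (4837.12 − 3554.16)/(5328 − 3704) = 1282.96/1624 = 0.79
a = 3554.16 − 0.79(3704) = 3554.16 − 2926.16 = 628
C = 628 + 0.79(5838) = 628 + 4612.02 = 5240.02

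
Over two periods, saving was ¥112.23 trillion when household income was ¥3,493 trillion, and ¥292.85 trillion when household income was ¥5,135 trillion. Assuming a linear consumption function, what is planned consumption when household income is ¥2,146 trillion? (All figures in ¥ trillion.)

MPS = ΔS/ΔY = (292.85 − 112.23)/(5135 − 3493) = 180.62/1642 = 0.11
MPC = 1 − MPS = 0.89
Autonomous saving = 112.23 − 0.11(3493) = -272, so a = 272
C = 272 + 0.89(2146) = 272 + 1909.94 = 2181.94

C = 2181.94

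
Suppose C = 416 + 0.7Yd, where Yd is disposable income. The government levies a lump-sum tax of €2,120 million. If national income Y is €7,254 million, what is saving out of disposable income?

S = 1124.2

Yd = Y − T = 7254 − 2120 = 5134
C = 416 + 0.7(5134) = 416 + 3593.8 = 4009.8
S = Yd − C = 5134 − 4009.8 = 1124.2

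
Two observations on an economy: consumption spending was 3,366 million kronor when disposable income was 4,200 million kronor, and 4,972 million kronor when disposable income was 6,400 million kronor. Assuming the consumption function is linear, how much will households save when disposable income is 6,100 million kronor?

MPC = (4972 − 3366)/(6400 − 4200) = 1606/2200 = 0.73
a = 3366 − 0.73(4200) = 3366 − 3066 = 300
C = 300 + 0.73(6100) = 4753
S = 6100 − 4753 = 1347

S = 1347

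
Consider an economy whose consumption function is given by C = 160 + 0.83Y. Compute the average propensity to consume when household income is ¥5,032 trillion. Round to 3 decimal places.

C = 160 + 0.83(5032) = 4336.56
APC = C/Y = 4336.56/5032 = 0.862

APC = 0.862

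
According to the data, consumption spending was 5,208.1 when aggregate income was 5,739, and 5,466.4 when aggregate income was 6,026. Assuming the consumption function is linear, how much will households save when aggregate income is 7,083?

MPC = (5466.4 − 5208.1)/(6026 − 5739) = 258.3/287 = 0.9
a = 5208.1 − 0.9(5739) = 5208.1 − 5165.1 = 43
C = 43 + 0.9(7083) = 6417.7
S = 7083 − 6417.7 = 665.3

S = 665.3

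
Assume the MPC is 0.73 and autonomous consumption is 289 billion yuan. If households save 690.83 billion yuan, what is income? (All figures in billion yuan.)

Y = 3629

S = Y − C = -289 + 0.27Y
-289 + 0.27Y = 690.83, so 0.27Y = 979.83 and Y = 3629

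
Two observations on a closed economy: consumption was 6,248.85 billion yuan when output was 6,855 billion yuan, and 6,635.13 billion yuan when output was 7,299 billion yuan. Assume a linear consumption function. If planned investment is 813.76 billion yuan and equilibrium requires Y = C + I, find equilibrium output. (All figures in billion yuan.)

MPC = (6635.13 − 6248.85)/(7299 − 6855) = 386.28/444 = 0.87
a = 6248.85 − 0.87(6855) = 285
Equilibrium: Y = 285 + 0.87Y + 813.76
0.13Y = 1098.76, so Y = 1098.76/0.13 = 8452

Y = 8452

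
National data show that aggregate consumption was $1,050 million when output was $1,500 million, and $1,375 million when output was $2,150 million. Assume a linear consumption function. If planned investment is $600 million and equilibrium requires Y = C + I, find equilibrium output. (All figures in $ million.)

Y = 1800

MPC = (1375 − 1050)/(2150 − 1500) = 325/650 = 0.5
a = 1050 − 0.5(1500) = 300
Equilibrium: Y = 300 + 0.5Y + 600
0.5Y = 900, so Y = 900/0.5 = 1800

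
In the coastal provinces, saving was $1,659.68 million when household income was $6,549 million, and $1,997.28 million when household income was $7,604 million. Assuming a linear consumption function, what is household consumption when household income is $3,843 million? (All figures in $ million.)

MPS = ΔS/ΔY = (1997.28 − 1659.68)/(7604 − 6549) = 337.6/1055 = 0.32
MPC = 1 − MPS = 0.68
Autonomous saving = 1659.68 − 0.32(6549) = -436, so a = 436
C = 436 + 0.68(3843) = 436 + 2613.24 = 3049.24

C = 3049.24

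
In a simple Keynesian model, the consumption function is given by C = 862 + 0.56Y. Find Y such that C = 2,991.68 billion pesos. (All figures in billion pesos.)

862 + 0.56Y = 2991.68
0.56Y = 2129.68, so Y = 2129.68/0.56 = 3803

Y = 3803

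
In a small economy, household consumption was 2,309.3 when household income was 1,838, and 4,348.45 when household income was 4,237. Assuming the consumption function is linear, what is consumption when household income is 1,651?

C = 2150.35

MPC = (4348.45 − 2309.3)/(4237 − 1838) = 2039.15/2399 = 0.85
a = 2309.3 − 0.85(1838) = 2309.3 − 1562.3 = 747
C = 747 + 0.85(1651) = 747 + 1403.35 = 2150.35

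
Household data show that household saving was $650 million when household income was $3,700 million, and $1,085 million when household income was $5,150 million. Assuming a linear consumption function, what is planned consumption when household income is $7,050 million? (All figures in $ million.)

C = 5395

MPS = ΔS/ΔY = (1085 − 650)/(5150 − 3700) = 435/1450 = 0.3
MPC = 1 − MPS = 0.7
Autonomous saving = 650 − 0.3(3700) = -460, so a = 460
C = 460 + 0.7(7050) = 460 + 4935 = 5395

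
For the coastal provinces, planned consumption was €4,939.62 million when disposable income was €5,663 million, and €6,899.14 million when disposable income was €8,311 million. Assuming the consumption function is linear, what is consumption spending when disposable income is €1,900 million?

MPC = (6899.14 − 4939.62)/(8311 − 5663) = 1959.52/2648 = 0.74
a = 4939.62 − 0.74(5663) = 4939.62 − 4190.62 = 749
C = 749 + 0.74(1900) = 749 + 1406 = 2155

C = 2155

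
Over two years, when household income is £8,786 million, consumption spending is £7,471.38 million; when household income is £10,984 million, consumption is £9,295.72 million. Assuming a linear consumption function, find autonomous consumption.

MPC = ΔC/ΔY = (9295.72 − 7471.38)/(10984 − 8786) = 1824.34/2198 = 0.83
a = C − MPC·Y = 7471.38 − 0.83(8786) = 7471.38 − 7292.38 = 179

a = 179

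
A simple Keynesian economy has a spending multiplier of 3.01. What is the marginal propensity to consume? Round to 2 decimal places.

MPC = 0.67

k = 1/(1 − MPC), so 1 − MPC = 1/k = 1/3.01 = 0.3322
MPC = 1 − 0.3322 = 0.67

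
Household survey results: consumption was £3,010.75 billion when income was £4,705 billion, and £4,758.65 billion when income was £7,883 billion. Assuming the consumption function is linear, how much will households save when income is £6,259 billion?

MPC = (4758.65 − 3010.75)/(7883 − 4705) = 1747.9/3178 = 0.55
a = 3010.75 − 0.55(4705) = 3010.75 − 2587.75 = 423
C = 423 + 0.55(6259) = 3865.45
S = 6259 − 3865.45 = 2393.55

S = 2393.55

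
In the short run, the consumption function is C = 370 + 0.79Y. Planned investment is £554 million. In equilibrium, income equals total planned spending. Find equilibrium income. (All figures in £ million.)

Y = 4400

Y = C + I = 370 + 0.79Y + 554
Y − 0.79Y = 924
0.21Y = 924, so Y = 924/0.21 = 4400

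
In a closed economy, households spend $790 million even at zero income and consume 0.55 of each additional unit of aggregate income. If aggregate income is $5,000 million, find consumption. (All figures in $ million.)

C = 790 + 0.55(5000) = 790 + 2750 = 3540

C = 3540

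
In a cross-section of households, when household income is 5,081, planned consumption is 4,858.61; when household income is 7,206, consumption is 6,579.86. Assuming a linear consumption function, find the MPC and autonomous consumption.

MPC = 0.81; a = 743

MPC = ΔC/ΔY = (6579.86 − 4858.61)/(7206 − 5081) = 1721.25/2125 = 0.81
a = C − MPC·Y = 4858.61 − 0.81(5081) = 4858.61 − 4115.61 = 743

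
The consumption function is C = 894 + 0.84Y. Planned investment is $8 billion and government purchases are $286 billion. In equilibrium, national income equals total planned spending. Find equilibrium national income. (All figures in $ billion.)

Y = C + I + G = 894 + 0.84Y + 8 + 286
Y − 0.84Y = 1188
0.16Y = 1188, so Y = 1188/0.16 = 7425

Y = 7425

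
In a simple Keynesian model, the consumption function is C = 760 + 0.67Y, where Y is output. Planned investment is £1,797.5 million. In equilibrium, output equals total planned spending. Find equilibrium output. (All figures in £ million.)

Y = C + I = 760 + 0.67Y + 1797.5
Y − 0.67Y = 2557.5
0.33Y = 2557.5, so Y = 2557.5/0.33 = 7750

Y = 7750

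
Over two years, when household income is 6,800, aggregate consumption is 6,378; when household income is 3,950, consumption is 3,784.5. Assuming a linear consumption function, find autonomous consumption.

a = 190

MPC = ΔC/ΔY = (6378 − 3784.5)/(6800 − 3950) = 2593.5/2850 = 0.91
a = C − MPC·Y = 3784.5 − 0.91(3950) = 3784.5 − 3594.5 = 190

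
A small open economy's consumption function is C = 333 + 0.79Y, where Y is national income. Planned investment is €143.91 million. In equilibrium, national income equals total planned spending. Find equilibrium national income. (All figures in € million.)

Y = 2271

Y = C + I = 333 + 0.79Y + 143.91
Y − 0.79Y = 476.91
0.21Y = 476.91, so Y = 476.91/0.21 = 2271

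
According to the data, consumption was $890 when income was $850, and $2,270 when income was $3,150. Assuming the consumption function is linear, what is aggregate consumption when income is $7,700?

C = 5000

MPC = (2270 − 890)/(3150 − 850) = 1380/2300 = 0.6
a = 890 − 0.6(850) = 890 − 510 = 380
C = 380 + 0.6(7700) = 380 + 4620 = 5000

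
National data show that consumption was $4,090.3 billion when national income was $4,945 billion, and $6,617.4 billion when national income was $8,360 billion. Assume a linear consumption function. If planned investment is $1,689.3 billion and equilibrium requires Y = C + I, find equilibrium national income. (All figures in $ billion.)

MPC = (6617.4 − 4090.3)/(8360 − 4945) = 2527.1/3415 = 0.74
a = 4090.3 − 0.74(4945) = 431
Equilibrium: Y = 431 + 0.74Y + 1689.3
0.26Y = 2120.3, so Y = 2120.3/0.26 = 8155

Y = 8155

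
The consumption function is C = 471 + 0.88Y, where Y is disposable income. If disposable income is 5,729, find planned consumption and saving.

C = 471 + 0.88(5729) = 471 + 5041.52 = 5512.52
S = Y − C = 5729 − 5512.52 = 216.48

C = 5512.52; S = 216.48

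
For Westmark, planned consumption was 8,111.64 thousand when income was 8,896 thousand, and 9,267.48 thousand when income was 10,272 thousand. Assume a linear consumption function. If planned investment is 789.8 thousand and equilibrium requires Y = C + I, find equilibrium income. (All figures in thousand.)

MPC = (9267.48 − 8111.64)/(10272 − 8896) = 1155.84/1376 = 0.84
a = 8111.64 − 0.84(8896) = 639
Equilibrium: Y = 639 + 0.84Y + 789.8
0.16Y = 1428.8, so Y = 1428.8/0.16 = 8930

Y = 8930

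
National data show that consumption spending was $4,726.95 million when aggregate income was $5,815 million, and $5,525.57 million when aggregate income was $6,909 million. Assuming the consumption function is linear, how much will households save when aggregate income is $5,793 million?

MPC = (5525.57 − 4726.95)/(6909 − 5815) = 798.62/1094 = 0.73
a = 4726.95 − 0.73(5815) = 4726.95 − 4244.95 = 482
C = 482 + 0.73(5793) = 4710.89
S = 5793 − 4710.89 = 1082.11

S = 1082.11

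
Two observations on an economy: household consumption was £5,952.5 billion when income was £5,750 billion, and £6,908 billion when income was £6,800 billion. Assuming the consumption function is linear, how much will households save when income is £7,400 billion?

MPC = (6908 − 5952.5)/(6800 − 5750) = 955.5/1050 = 0.91
a = 5952.5 − 0.91(5750) = 5952.5 − 5232.5 = 720
C = 720 + 0.91(7400) = 7454
S = 7400 − 7454 = -54

S = -54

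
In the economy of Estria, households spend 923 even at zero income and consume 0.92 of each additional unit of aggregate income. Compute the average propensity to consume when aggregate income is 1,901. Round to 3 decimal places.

C = 923 + 0.92(1901) = 2671.92
APC = C/Y = 2671.92/1901 = 1.406

APC = 1.406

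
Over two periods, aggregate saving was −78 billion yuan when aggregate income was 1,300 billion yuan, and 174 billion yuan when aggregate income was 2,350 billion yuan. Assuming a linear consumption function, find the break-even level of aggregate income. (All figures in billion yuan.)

MPS = ΔS/ΔY = (174 − (-78))/(2350 − 1300) = 252/1050 = 0.24
MPC = 1 − MPS = 0.76
From S(1300) = -78: −a + 0.24(1300) = -78, so a = 312 − (-78) = 390
Break-even (S = 0): Y = a/MPS = 390/0.24 = 1625

Y = 1625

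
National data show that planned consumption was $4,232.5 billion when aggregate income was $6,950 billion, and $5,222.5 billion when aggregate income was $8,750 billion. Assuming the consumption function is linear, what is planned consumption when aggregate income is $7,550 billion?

C = 4562.5

MPC = (5222.5 − 4232.5)/(8750 − 6950) = 990/1800 = 0.55
a = 4232.5 − 0.55(6950) = 4232.5 − 3822.5 = 410
C = 410 + 0.55(7550) = 410 + 4152.5 = 4562.5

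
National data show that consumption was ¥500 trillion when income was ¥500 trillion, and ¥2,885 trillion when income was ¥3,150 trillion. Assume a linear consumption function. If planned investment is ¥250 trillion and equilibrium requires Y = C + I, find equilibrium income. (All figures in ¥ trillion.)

MPC = (2885 − 500)/(3150 − 500) = 2385/2650 = 0.9
a = 500 − 0.9(500) = 50
Equilibrium: Y = 50 + 0.9Y + 250
0.1Y = 300, so Y = 300/0.1 = 3000

Y = 3000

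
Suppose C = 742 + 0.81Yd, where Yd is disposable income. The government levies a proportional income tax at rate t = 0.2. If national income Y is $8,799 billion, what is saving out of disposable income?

Yd = (1 − 0.2)(8799) = 0.8(8799) = 7039.2
C = 742 + 0.81(7039.2) = 742 + 5701.752 = 6443.752
S = Yd − C = 7039.2 − 6443.752 = 595.448

S = 595.448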